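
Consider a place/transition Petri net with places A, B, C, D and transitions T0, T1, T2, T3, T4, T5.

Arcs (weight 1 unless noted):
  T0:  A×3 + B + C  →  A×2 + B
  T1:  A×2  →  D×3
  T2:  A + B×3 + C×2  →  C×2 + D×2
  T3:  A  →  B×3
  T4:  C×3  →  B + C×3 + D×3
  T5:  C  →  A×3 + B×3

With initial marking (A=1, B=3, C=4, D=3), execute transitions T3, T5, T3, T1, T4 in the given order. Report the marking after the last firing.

(A=0, B=13, C=3, D=9)

step 1: fire T3:  (A=1, B=3, C=4, D=3) → (A=0, B=6, C=4, D=3)
step 2: fire T5:  (A=0, B=6, C=4, D=3) → (A=3, B=9, C=3, D=3)
step 3: fire T3:  (A=3, B=9, C=3, D=3) → (A=2, B=12, C=3, D=3)
step 4: fire T1:  (A=2, B=12, C=3, D=3) → (A=0, B=12, C=3, D=6)
step 5: fire T4:  (A=0, B=12, C=3, D=6) → (A=0, B=13, C=3, D=9)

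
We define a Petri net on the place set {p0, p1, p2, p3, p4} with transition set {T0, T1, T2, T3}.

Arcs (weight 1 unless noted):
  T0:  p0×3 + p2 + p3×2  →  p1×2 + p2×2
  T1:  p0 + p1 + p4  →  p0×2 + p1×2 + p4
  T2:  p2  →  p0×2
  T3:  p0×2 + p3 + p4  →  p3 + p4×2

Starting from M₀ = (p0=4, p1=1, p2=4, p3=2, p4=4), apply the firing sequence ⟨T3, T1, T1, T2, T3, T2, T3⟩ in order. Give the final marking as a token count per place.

step 1: fire T3:  (p0=4, p1=1, p2=4, p3=2, p4=4) → (p0=2, p1=1, p2=4, p3=2, p4=5)
step 2: fire T1:  (p0=2, p1=1, p2=4, p3=2, p4=5) → (p0=3, p1=2, p2=4, p3=2, p4=5)
step 3: fire T1:  (p0=3, p1=2, p2=4, p3=2, p4=5) → (p0=4, p1=3, p2=4, p3=2, p4=5)
step 4: fire T2:  (p0=4, p1=3, p2=4, p3=2, p4=5) → (p0=6, p1=3, p2=3, p3=2, p4=5)
step 5: fire T3:  (p0=6, p1=3, p2=3, p3=2, p4=5) → (p0=4, p1=3, p2=3, p3=2, p4=6)
step 6: fire T2:  (p0=4, p1=3, p2=3, p3=2, p4=6) → (p0=6, p1=3, p2=2, p3=2, p4=6)
step 7: fire T3:  (p0=6, p1=3, p2=2, p3=2, p4=6) → (p0=4, p1=3, p2=2, p3=2, p4=7)

(p0=4, p1=3, p2=2, p3=2, p4=7)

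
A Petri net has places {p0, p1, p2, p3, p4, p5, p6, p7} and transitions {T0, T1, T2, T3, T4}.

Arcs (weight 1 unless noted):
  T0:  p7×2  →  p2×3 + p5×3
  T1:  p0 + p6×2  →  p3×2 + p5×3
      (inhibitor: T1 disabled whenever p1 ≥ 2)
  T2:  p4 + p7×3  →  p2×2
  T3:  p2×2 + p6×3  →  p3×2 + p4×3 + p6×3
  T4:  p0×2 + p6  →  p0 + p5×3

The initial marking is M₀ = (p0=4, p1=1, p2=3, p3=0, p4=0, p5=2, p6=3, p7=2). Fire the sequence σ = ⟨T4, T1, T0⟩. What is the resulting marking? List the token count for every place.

(p0=2, p1=1, p2=6, p3=2, p4=0, p5=11, p6=0, p7=0)

step 1: fire T4:  (p0=4, p1=1, p2=3, p3=0, p4=0, p5=2, p6=3, p7=2) → (p0=3, p1=1, p2=3, p3=0, p4=0, p5=5, p6=2, p7=2)
step 2: fire T1:  (p0=3, p1=1, p2=3, p3=0, p4=0, p5=5, p6=2, p7=2) → (p0=2, p1=1, p2=3, p3=2, p4=0, p5=8, p6=0, p7=2)
step 3: fire T0:  (p0=2, p1=1, p2=3, p3=2, p4=0, p5=8, p6=0, p7=2) → (p0=2, p1=1, p2=6, p3=2, p4=0, p5=11, p6=0, p7=0)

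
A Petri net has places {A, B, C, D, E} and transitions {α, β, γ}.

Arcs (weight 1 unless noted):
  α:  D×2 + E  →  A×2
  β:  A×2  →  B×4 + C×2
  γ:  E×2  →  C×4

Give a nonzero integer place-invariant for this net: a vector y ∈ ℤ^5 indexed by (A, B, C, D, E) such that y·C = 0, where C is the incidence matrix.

Incidence matrix C (rows=places, cols=transitions):
        α    β    γ
    A   2   -2    0
    B   0    4    0
    C   0    2    4
    D  -2    0    0
    E  -1    0   -2

Candidate y = [2, 1, 0, 2, 0]; check y·C column-wise:
  col α: 2·2 + 1·0 + 2·-2 + 0·-1 = 0
  col β: 2·-2 + 1·4 + 0·2 + 2·0 = 0
  col γ: 2·0 + 1·0 + 0·4 + 2·0 + 0·-2 = 0

y = (A:2, B:1, C:0, D:2, E:0)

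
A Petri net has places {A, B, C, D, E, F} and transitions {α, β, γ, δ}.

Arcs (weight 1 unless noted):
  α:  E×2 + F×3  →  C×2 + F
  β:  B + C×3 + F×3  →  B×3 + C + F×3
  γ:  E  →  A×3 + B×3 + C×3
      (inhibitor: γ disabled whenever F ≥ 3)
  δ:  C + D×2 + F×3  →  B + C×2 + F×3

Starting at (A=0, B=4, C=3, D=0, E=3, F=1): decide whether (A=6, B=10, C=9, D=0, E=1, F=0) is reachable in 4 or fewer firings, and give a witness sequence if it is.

depth 0: 1 marking
depth 1: 2 markings reached so far
depth 2: 3 markings reached so far
depth 3: 4 markings reached so far
depth 4: 4 markings reached so far
(frontier empty at depth 4; search complete)
target is not among the 4 markings reachable within 4 steps

NO — not reachable within 4 firings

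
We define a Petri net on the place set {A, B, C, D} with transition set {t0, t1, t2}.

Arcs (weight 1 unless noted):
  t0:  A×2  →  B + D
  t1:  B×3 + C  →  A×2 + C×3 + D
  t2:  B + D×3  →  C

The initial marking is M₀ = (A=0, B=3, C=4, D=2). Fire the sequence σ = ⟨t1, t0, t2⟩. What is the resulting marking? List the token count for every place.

step 1: fire t1:  (A=0, B=3, C=4, D=2) → (A=2, B=0, C=6, D=3)
step 2: fire t0:  (A=2, B=0, C=6, D=3) → (A=0, B=1, C=6, D=4)
step 3: fire t2:  (A=0, B=1, C=6, D=4) → (A=0, B=0, C=7, D=1)

(A=0, B=0, C=7, D=1)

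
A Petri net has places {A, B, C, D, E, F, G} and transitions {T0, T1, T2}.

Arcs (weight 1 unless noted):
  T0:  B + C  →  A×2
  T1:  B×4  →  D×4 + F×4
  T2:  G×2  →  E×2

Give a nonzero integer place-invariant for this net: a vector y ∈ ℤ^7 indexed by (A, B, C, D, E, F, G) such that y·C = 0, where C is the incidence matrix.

Incidence matrix C (rows=places, cols=transitions):
       T0   T1   T2
    A   2    0    0
    B  -1   -4    0
    C  -1    0    0
    D   0    4    0
    E   0    0    2
    F   0    4    0
    G   0    0   -2

Candidate y = [1, 0, 2, 0, 0, 0, 0]; check y·C column-wise:
  col T0: 1·2 + 0·-1 + 2·-1 = 0
  col T1: 1·0 + 0·-4 + 2·0 + 0·4 + 0·4 = 0
  col T2: 1·0 + 2·0 + 0·2 + 0·-2 = 0

y = (A:1, B:0, C:2, D:0, E:0, F:0, G:0)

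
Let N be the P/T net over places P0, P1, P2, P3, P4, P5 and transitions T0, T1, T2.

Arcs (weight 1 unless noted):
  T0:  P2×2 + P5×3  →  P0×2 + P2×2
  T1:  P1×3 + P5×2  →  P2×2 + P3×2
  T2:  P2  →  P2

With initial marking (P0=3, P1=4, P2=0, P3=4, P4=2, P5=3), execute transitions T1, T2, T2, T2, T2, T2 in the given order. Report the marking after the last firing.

(P0=3, P1=1, P2=2, P3=6, P4=2, P5=1)

step 1: fire T1:  (P0=3, P1=4, P2=0, P3=4, P4=2, P5=3) → (P0=3, P1=1, P2=2, P3=6, P4=2, P5=1)
step 2: fire T2:  (P0=3, P1=1, P2=2, P3=6, P4=2, P5=1) → (P0=3, P1=1, P2=2, P3=6, P4=2, P5=1)
step 3: fire T2:  (P0=3, P1=1, P2=2, P3=6, P4=2, P5=1) → (P0=3, P1=1, P2=2, P3=6, P4=2, P5=1)
step 4: fire T2:  (P0=3, P1=1, P2=2, P3=6, P4=2, P5=1) → (P0=3, P1=1, P2=2, P3=6, P4=2, P5=1)
step 5: fire T2:  (P0=3, P1=1, P2=2, P3=6, P4=2, P5=1) → (P0=3, P1=1, P2=2, P3=6, P4=2, P5=1)
step 6: fire T2:  (P0=3, P1=1, P2=2, P3=6, P4=2, P5=1) → (P0=3, P1=1, P2=2, P3=6, P4=2, P5=1)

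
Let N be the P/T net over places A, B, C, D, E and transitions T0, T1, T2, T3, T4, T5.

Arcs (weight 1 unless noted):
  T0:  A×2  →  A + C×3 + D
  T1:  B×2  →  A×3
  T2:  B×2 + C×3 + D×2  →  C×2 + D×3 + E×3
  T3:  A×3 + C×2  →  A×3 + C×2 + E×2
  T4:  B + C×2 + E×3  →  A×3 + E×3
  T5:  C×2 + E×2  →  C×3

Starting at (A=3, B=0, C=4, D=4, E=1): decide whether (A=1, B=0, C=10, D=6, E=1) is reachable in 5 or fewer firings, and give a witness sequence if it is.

step 1: fire T0:  (A=3, B=0, C=4, D=4, E=1) → (A=2, B=0, C=7, D=5, E=1)
step 2: fire T0:  (A=2, B=0, C=7, D=5, E=1) → (A=1, B=0, C=10, D=6, E=1)

YES — reachable via ⟨T0, T0⟩ (2 firings)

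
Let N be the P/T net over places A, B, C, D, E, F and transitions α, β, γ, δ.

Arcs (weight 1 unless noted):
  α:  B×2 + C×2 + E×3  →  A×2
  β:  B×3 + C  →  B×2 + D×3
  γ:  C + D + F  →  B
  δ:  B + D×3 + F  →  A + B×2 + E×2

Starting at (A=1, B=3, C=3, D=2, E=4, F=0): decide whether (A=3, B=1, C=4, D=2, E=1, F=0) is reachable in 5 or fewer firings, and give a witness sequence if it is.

NO — not reachable within 5 firings

depth 0: 1 marking
depth 1: 3 markings reached so far
depth 2: 4 markings reached so far
depth 3: 4 markings reached so far
(frontier empty at depth 3; search complete)
target is not among the 4 markings reachable within 5 steps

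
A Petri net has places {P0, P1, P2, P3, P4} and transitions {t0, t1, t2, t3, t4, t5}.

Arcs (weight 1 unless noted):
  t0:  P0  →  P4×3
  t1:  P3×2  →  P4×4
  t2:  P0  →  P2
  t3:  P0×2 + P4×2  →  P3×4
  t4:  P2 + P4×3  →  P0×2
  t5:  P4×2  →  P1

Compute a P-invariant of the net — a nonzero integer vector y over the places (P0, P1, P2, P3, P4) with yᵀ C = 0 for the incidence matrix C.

y = (P0:3, P1:2, P2:3, P3:2, P4:1)

Incidence matrix C (rows=places, cols=transitions):
       t0   t1   t2   t3   t4   t5
   P0  -1    0   -1   -2    2    0
   P1   0    0    0    0    0    1
   P2   0    0    1    0   -1    0
   P3   0   -2    0    4    0    0
   P4   3    4    0   -2   -3   -2

Candidate y = [3, 2, 3, 2, 1]; check y·C column-wise:
  col t0: 3·-1 + 2·0 + 3·0 + 2·0 + 1·3 = 0
  col t1: 3·0 + 2·0 + 3·0 + 2·-2 + 1·4 = 0
  col t2: 3·-1 + 2·0 + 3·1 + 2·0 + 1·0 = 0
  col t3: 3·-2 + 2·0 + 3·0 + 2·4 + 1·-2 = 0
  col t4: 3·2 + 2·0 + 3·-1 + 2·0 + 1·-3 = 0
  col t5: 3·0 + 2·1 + 3·0 + 2·0 + 1·-2 = 0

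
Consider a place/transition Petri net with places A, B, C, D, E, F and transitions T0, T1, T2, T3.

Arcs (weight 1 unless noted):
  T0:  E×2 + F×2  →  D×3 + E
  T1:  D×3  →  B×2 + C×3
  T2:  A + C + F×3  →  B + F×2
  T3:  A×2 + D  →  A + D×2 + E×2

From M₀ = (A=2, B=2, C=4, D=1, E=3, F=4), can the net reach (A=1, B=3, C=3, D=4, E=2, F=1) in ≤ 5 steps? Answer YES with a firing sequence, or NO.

YES — reachable via ⟨T2, T0⟩ (2 firings)

step 1: fire T2:  (A=2, B=2, C=4, D=1, E=3, F=4) → (A=1, B=3, C=3, D=1, E=3, F=3)
step 2: fire T0:  (A=1, B=3, C=3, D=1, E=3, F=3) → (A=1, B=3, C=3, D=4, E=2, F=1)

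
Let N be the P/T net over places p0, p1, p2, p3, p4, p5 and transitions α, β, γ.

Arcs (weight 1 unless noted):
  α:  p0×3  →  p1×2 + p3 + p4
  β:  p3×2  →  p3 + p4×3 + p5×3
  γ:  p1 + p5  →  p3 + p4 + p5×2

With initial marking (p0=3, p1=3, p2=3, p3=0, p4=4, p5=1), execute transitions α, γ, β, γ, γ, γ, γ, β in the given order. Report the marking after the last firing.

(p0=0, p1=0, p2=3, p3=4, p4=16, p5=12)

step 1: fire α:  (p0=3, p1=3, p2=3, p3=0, p4=4, p5=1) → (p0=0, p1=5, p2=3, p3=1, p4=5, p5=1)
step 2: fire γ:  (p0=0, p1=5, p2=3, p3=1, p4=5, p5=1) → (p0=0, p1=4, p2=3, p3=2, p4=6, p5=2)
step 3: fire β:  (p0=0, p1=4, p2=3, p3=2, p4=6, p5=2) → (p0=0, p1=4, p2=3, p3=1, p4=9, p5=5)
step 4: fire γ:  (p0=0, p1=4, p2=3, p3=1, p4=9, p5=5) → (p0=0, p1=3, p2=3, p3=2, p4=10, p5=6)
step 5: fire γ:  (p0=0, p1=3, p2=3, p3=2, p4=10, p5=6) → (p0=0, p1=2, p2=3, p3=3, p4=11, p5=7)
step 6: fire γ:  (p0=0, p1=2, p2=3, p3=3, p4=11, p5=7) → (p0=0, p1=1, p2=3, p3=4, p4=12, p5=8)
step 7: fire γ:  (p0=0, p1=1, p2=3, p3=4, p4=12, p5=8) → (p0=0, p1=0, p2=3, p3=5, p4=13, p5=9)
step 8: fire β:  (p0=0, p1=0, p2=3, p3=5, p4=13, p5=9) → (p0=0, p1=0, p2=3, p3=4, p4=16, p5=12)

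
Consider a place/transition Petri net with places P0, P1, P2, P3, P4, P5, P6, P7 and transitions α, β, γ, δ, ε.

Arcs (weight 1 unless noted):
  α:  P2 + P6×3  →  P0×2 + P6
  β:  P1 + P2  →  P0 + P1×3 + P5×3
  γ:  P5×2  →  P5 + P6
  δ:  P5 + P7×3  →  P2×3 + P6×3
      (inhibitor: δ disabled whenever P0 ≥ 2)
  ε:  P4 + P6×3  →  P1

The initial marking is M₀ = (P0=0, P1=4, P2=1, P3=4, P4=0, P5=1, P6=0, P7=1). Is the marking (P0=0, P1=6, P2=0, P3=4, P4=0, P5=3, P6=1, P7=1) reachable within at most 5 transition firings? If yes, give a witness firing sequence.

NO — not reachable within 5 firings

depth 0: 1 marking
depth 1: 2 markings reached so far
depth 2: 3 markings reached so far
depth 3: 4 markings reached so far
depth 4: 5 markings reached so far
depth 5: 5 markings reached so far
(frontier empty at depth 5; search complete)
target is not among the 5 markings reachable within 5 steps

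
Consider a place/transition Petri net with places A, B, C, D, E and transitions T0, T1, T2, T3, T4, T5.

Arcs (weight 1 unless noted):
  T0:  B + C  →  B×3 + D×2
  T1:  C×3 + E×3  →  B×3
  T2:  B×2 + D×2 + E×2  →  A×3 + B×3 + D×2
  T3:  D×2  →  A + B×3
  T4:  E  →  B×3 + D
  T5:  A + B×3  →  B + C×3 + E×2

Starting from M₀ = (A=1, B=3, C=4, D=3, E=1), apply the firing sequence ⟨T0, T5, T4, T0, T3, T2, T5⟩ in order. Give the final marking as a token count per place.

(A=3, B=10, C=8, D=6, E=2)

step 1: fire T0:  (A=1, B=3, C=4, D=3, E=1) → (A=1, B=5, C=3, D=5, E=1)
step 2: fire T5:  (A=1, B=5, C=3, D=5, E=1) → (A=0, B=3, C=6, D=5, E=3)
step 3: fire T4:  (A=0, B=3, C=6, D=5, E=3) → (A=0, B=6, C=6, D=6, E=2)
step 4: fire T0:  (A=0, B=6, C=6, D=6, E=2) → (A=0, B=8, C=5, D=8, E=2)
step 5: fire T3:  (A=0, B=8, C=5, D=8, E=2) → (A=1, B=11, C=5, D=6, E=2)
step 6: fire T2:  (A=1, B=11, C=5, D=6, E=2) → (A=4, B=12, C=5, D=6, E=0)
step 7: fire T5:  (A=4, B=12, C=5, D=6, E=0) → (A=3, B=10, C=8, D=6, E=2)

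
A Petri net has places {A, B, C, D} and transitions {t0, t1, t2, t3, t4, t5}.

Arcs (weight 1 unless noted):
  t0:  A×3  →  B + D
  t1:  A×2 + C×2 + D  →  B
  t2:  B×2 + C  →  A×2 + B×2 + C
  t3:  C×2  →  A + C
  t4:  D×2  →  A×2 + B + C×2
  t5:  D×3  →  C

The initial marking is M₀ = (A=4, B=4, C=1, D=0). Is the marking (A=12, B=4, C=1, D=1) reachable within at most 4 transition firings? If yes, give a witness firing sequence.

depth 0: 1 marking
depth 1: 3 markings reached so far
depth 2: 5 markings reached so far
depth 3: 8 markings reached so far
depth 4: 12 markings reached so far
target is not among the 12 markings reachable within 4 steps

NO — not reachable within 4 firings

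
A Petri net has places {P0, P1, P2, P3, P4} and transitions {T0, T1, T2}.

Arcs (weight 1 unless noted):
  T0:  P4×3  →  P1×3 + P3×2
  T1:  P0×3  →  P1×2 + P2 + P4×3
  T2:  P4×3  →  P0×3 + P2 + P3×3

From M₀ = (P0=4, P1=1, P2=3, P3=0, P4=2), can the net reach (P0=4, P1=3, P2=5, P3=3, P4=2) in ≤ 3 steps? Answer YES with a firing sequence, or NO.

step 1: fire T1:  (P0=4, P1=1, P2=3, P3=0, P4=2) → (P0=1, P1=3, P2=4, P3=0, P4=5)
step 2: fire T2:  (P0=1, P1=3, P2=4, P3=0, P4=5) → (P0=4, P1=3, P2=5, P3=3, P4=2)

YES — reachable via ⟨T1, T2⟩ (2 firings)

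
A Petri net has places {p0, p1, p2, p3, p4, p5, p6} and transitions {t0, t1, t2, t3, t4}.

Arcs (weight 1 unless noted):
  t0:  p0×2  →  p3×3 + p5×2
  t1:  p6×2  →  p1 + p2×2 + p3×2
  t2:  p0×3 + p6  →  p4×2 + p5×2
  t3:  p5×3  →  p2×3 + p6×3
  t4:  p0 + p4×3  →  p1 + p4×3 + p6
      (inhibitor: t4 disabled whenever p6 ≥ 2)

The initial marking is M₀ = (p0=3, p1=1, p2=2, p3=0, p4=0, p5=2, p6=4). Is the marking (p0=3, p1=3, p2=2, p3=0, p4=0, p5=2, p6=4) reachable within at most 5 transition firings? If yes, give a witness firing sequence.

NO — not reachable within 5 firings

depth 0: 1 marking
depth 1: 4 markings reached so far
depth 2: 9 markings reached so far
depth 3: 12 markings reached so far
depth 4: 14 markings reached so far
depth 5: 16 markings reached so far
target is not among the 16 markings reachable within 5 steps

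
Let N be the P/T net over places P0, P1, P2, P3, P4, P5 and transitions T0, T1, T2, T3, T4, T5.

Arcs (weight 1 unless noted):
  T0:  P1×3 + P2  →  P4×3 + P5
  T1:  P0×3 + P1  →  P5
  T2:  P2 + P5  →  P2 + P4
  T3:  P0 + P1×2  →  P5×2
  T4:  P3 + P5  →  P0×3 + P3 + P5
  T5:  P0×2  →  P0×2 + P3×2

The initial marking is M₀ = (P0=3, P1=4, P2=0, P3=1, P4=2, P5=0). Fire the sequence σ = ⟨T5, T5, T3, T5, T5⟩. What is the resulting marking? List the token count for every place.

step 1: fire T5:  (P0=3, P1=4, P2=0, P3=1, P4=2, P5=0) → (P0=3, P1=4, P2=0, P3=3, P4=2, P5=0)
step 2: fire T5:  (P0=3, P1=4, P2=0, P3=3, P4=2, P5=0) → (P0=3, P1=4, P2=0, P3=5, P4=2, P5=0)
step 3: fire T3:  (P0=3, P1=4, P2=0, P3=5, P4=2, P5=0) → (P0=2, P1=2, P2=0, P3=5, P4=2, P5=2)
step 4: fire T5:  (P0=2, P1=2, P2=0, P3=5, P4=2, P5=2) → (P0=2, P1=2, P2=0, P3=7, P4=2, P5=2)
step 5: fire T5:  (P0=2, P1=2, P2=0, P3=7, P4=2, P5=2) → (P0=2, P1=2, P2=0, P3=9, P4=2, P5=2)

(P0=2, P1=2, P2=0, P3=9, P4=2, P5=2)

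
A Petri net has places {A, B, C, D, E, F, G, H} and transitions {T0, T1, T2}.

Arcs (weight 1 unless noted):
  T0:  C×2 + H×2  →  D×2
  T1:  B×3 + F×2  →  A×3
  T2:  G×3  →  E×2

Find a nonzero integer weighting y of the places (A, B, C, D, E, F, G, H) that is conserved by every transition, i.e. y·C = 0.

Incidence matrix C (rows=places, cols=transitions):
       T0   T1   T2
    A   0    3    0
    B   0   -3    0
    C  -2    0    0
    D   2    0    0
    E   0    0    2
    F   0   -2    0
    G   0    0   -3
    H  -2    0    0

Candidate y = [1, 1, 0, 0, 0, 0, 0, 0]; check y·C column-wise:
  col T0: 1·0 + 1·0 + 0·-2 + 0·2 + 0·-2 = 0
  col T1: 1·3 + 1·-3 + 0·-2 = 0
  col T2: 1·0 + 1·0 + 0·2 + 0·-3 = 0

y = (A:1, B:1, C:0, D:0, E:0, F:0, G:0, H:0)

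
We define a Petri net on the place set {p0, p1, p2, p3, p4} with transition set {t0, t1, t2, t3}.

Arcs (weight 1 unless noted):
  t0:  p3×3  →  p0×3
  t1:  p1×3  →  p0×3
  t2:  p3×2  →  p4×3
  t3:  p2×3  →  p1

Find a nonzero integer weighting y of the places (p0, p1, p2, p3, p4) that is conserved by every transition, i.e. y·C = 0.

Incidence matrix C (rows=places, cols=transitions):
       t0   t1   t2   t3
   p0   3    3    0    0
   p1   0   -3    0    1
   p2   0    0    0   -3
   p3  -3    0   -2    0
   p4   0    0    3    0

Candidate y = [3, 3, 1, 3, 2]; check y·C column-wise:
  col t0: 3·3 + 3·0 + 1·0 + 3·-3 + 2·0 = 0
  col t1: 3·3 + 3·-3 + 1·0 + 3·0 + 2·0 = 0
  col t2: 3·0 + 3·0 + 1·0 + 3·-2 + 2·3 = 0
  col t3: 3·0 + 3·1 + 1·-3 + 3·0 + 2·0 = 0

y = (p0:3, p1:3, p2:1, p3:3, p4:2)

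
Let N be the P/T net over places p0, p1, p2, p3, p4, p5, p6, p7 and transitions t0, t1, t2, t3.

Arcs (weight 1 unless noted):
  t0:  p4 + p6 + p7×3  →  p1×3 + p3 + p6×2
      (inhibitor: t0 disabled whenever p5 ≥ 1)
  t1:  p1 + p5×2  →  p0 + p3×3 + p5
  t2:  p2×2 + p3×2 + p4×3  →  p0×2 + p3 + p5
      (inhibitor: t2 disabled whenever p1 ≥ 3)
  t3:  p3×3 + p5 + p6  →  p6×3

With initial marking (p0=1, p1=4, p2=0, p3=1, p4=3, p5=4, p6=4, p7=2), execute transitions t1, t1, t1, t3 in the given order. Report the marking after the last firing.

(p0=4, p1=1, p2=0, p3=7, p4=3, p5=0, p6=6, p7=2)

step 1: fire t1:  (p0=1, p1=4, p2=0, p3=1, p4=3, p5=4, p6=4, p7=2) → (p0=2, p1=3, p2=0, p3=4, p4=3, p5=3, p6=4, p7=2)
step 2: fire t1:  (p0=2, p1=3, p2=0, p3=4, p4=3, p5=3, p6=4, p7=2) → (p0=3, p1=2, p2=0, p3=7, p4=3, p5=2, p6=4, p7=2)
step 3: fire t1:  (p0=3, p1=2, p2=0, p3=7, p4=3, p5=2, p6=4, p7=2) → (p0=4, p1=1, p2=0, p3=10, p4=3, p5=1, p6=4, p7=2)
step 4: fire t3:  (p0=4, p1=1, p2=0, p3=10, p4=3, p5=1, p6=4, p7=2) → (p0=4, p1=1, p2=0, p3=7, p4=3, p5=0, p6=6, p7=2)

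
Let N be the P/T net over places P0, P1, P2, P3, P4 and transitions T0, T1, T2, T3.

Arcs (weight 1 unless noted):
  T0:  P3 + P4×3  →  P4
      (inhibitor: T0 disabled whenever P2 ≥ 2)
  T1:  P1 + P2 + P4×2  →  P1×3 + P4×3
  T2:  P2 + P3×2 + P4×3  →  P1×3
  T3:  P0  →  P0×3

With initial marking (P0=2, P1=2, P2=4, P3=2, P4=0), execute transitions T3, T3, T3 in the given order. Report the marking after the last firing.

step 1: fire T3:  (P0=2, P1=2, P2=4, P3=2, P4=0) → (P0=4, P1=2, P2=4, P3=2, P4=0)
step 2: fire T3:  (P0=4, P1=2, P2=4, P3=2, P4=0) → (P0=6, P1=2, P2=4, P3=2, P4=0)
step 3: fire T3:  (P0=6, P1=2, P2=4, P3=2, P4=0) → (P0=8, P1=2, P2=4, P3=2, P4=0)

(P0=8, P1=2, P2=4, P3=2, P4=0)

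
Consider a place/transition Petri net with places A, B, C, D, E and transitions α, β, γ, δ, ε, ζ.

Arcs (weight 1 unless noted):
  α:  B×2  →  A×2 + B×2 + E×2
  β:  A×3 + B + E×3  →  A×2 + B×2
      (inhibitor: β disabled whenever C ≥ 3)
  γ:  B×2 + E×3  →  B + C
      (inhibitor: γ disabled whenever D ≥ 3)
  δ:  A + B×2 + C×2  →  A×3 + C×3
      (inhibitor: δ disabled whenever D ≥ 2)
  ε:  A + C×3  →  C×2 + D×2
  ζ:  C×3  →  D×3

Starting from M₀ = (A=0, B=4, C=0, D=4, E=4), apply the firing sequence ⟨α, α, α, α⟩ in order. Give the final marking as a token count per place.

(A=8, B=4, C=0, D=4, E=12)

step 1: fire α:  (A=0, B=4, C=0, D=4, E=4) → (A=2, B=4, C=0, D=4, E=6)
step 2: fire α:  (A=2, B=4, C=0, D=4, E=6) → (A=4, B=4, C=0, D=4, E=8)
step 3: fire α:  (A=4, B=4, C=0, D=4, E=8) → (A=6, B=4, C=0, D=4, E=10)
step 4: fire α:  (A=6, B=4, C=0, D=4, E=10) → (A=8, B=4, C=0, D=4, E=12)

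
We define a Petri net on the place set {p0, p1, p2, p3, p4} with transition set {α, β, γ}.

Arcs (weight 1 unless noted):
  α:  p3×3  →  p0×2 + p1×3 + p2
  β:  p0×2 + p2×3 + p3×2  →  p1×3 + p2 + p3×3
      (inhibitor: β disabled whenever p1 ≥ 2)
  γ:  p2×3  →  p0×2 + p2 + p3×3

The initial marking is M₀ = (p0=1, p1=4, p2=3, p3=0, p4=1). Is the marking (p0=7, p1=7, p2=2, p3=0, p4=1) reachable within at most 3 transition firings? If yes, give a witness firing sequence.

depth 0: 1 marking
depth 1: 2 markings reached so far
depth 2: 3 markings reached so far
depth 3: 3 markings reached so far
(frontier empty at depth 3; search complete)
target is not among the 3 markings reachable within 3 steps

NO — not reachable within 3 firings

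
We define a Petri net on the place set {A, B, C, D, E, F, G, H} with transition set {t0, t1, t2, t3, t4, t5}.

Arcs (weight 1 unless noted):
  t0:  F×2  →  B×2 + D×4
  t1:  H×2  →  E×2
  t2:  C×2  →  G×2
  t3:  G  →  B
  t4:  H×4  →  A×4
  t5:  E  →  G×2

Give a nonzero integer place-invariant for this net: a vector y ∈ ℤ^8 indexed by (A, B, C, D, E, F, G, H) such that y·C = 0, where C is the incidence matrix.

Incidence matrix C (rows=places, cols=transitions):
       t0   t1   t2   t3   t4   t5
    A   0    0    0    0    4    0
    B   2    0    0    1    0    0
    C   0    0   -2    0    0    0
    D   4    0    0    0    0    0
    E   0    2    0    0    0   -1
    F  -2    0    0    0    0    0
    G   0    0    2   -1    0    2
    H   0   -2    0    0   -4    0

Candidate y = [0, 0, 0, 1, 0, 2, 0, 0]; check y·C column-wise:
  col t0: 0·2 + 1·4 + 2·-2 = 0
  col t1: 1·0 + 0·2 + 2·0 + 0·-2 = 0
  col t2: 0·-2 + 1·0 + 2·0 + 0·2 = 0
  col t3: 0·1 + 1·0 + 2·0 + 0·-1 = 0
  col t4: 0·4 + 1·0 + 2·0 + 0·-4 = 0
  col t5: 1·0 + 0·-1 + 2·0 + 0·2 = 0

y = (A:0, B:0, C:0, D:1, E:0, F:2, G:0, H:0)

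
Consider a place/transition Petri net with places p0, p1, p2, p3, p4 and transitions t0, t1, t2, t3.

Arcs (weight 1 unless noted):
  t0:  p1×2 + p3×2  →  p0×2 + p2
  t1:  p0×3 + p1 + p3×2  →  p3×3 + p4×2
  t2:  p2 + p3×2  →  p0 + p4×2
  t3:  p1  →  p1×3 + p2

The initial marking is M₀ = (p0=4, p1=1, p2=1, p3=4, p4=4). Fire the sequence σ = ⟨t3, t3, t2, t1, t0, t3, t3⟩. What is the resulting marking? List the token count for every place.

step 1: fire t3:  (p0=4, p1=1, p2=1, p3=4, p4=4) → (p0=4, p1=3, p2=2, p3=4, p4=4)
step 2: fire t3:  (p0=4, p1=3, p2=2, p3=4, p4=4) → (p0=4, p1=5, p2=3, p3=4, p4=4)
step 3: fire t2:  (p0=4, p1=5, p2=3, p3=4, p4=4) → (p0=5, p1=5, p2=2, p3=2, p4=6)
step 4: fire t1:  (p0=5, p1=5, p2=2, p3=2, p4=6) → (p0=2, p1=4, p2=2, p3=3, p4=8)
step 5: fire t0:  (p0=2, p1=4, p2=2, p3=3, p4=8) → (p0=4, p1=2, p2=3, p3=1, p4=8)
step 6: fire t3:  (p0=4, p1=2, p2=3, p3=1, p4=8) → (p0=4, p1=4, p2=4, p3=1, p4=8)
step 7: fire t3:  (p0=4, p1=4, p2=4, p3=1, p4=8) → (p0=4, p1=6, p2=5, p3=1, p4=8)

(p0=4, p1=6, p2=5, p3=1, p4=8)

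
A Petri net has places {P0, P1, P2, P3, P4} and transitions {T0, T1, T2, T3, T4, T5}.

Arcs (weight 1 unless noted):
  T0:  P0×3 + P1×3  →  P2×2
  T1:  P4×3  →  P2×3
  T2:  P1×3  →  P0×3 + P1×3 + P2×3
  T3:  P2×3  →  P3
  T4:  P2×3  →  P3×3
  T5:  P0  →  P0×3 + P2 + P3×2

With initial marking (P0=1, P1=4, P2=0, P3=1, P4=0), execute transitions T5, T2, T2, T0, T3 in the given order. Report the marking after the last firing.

step 1: fire T5:  (P0=1, P1=4, P2=0, P3=1, P4=0) → (P0=3, P1=4, P2=1, P3=3, P4=0)
step 2: fire T2:  (P0=3, P1=4, P2=1, P3=3, P4=0) → (P0=6, P1=4, P2=4, P3=3, P4=0)
step 3: fire T2:  (P0=6, P1=4, P2=4, P3=3, P4=0) → (P0=9, P1=4, P2=7, P3=3, P4=0)
step 4: fire T0:  (P0=9, P1=4, P2=7, P3=3, P4=0) → (P0=6, P1=1, P2=9, P3=3, P4=0)
step 5: fire T3:  (P0=6, P1=1, P2=9, P3=3, P4=0) → (P0=6, P1=1, P2=6, P3=4, P4=0)

(P0=6, P1=1, P2=6, P3=4, P4=0)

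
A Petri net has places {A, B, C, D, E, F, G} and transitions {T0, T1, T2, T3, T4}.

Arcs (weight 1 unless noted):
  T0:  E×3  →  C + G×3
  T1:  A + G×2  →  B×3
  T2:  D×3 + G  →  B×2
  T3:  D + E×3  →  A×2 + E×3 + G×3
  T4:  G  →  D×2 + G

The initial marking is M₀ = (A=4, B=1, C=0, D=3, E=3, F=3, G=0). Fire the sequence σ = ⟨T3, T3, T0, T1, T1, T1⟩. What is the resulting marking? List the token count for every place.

step 1: fire T3:  (A=4, B=1, C=0, D=3, E=3, F=3, G=0) → (A=6, B=1, C=0, D=2, E=3, F=3, G=3)
step 2: fire T3:  (A=6, B=1, C=0, D=2, E=3, F=3, G=3) → (A=8, B=1, C=0, D=1, E=3, F=3, G=6)
step 3: fire T0:  (A=8, B=1, C=0, D=1, E=3, F=3, G=6) → (A=8, B=1, C=1, D=1, E=0, F=3, G=9)
step 4: fire T1:  (A=8, B=1, C=1, D=1, E=0, F=3, G=9) → (A=7, B=4, C=1, D=1, E=0, F=3, G=7)
step 5: fire T1:  (A=7, B=4, C=1, D=1, E=0, F=3, G=7) → (A=6, B=7, C=1, D=1, E=0, F=3, G=5)
step 6: fire T1:  (A=6, B=7, C=1, D=1, E=0, F=3, G=5) → (A=5, B=10, C=1, D=1, E=0, F=3, G=3)

(A=5, B=10, C=1, D=1, E=0, F=3, G=3)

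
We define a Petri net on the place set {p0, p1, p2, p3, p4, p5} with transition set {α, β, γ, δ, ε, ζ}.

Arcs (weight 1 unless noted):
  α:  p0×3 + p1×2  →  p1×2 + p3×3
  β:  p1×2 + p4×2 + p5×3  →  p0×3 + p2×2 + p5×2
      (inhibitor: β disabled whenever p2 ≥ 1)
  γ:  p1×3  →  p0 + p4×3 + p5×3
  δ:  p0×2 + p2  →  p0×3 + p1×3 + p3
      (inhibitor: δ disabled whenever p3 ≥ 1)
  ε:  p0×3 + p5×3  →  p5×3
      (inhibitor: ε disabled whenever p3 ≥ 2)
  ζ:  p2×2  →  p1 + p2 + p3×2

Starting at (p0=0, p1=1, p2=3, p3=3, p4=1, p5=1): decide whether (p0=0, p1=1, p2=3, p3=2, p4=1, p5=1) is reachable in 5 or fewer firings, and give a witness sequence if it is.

depth 0: 1 marking
depth 1: 2 markings reached so far
depth 2: 3 markings reached so far
depth 3: 4 markings reached so far
depth 4: 4 markings reached so far
(frontier empty at depth 4; search complete)
target is not among the 4 markings reachable within 5 steps

NO — not reachable within 5 firings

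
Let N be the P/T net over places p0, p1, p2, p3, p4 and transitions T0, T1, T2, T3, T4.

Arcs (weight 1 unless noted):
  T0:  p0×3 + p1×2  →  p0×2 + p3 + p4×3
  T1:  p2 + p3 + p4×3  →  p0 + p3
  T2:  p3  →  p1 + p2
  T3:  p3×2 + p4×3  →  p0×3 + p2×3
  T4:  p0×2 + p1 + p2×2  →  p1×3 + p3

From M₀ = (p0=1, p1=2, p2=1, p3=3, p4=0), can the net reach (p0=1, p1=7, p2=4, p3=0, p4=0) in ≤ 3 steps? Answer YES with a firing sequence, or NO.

NO — not reachable within 3 firings

depth 0: 1 marking
depth 1: 2 markings reached so far
depth 2: 3 markings reached so far
depth 3: 4 markings reached so far
target is not among the 4 markings reachable within 3 steps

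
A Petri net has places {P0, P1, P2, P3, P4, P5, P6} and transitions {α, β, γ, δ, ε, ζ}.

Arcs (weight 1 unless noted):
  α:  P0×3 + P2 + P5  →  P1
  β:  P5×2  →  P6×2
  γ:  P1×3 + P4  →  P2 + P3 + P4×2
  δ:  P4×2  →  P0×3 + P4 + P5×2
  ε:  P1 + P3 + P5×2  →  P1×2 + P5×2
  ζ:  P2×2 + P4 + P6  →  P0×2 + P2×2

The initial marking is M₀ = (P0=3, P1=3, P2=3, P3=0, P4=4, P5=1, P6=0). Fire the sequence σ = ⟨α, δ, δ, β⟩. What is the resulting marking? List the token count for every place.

step 1: fire α:  (P0=3, P1=3, P2=3, P3=0, P4=4, P5=1, P6=0) → (P0=0, P1=4, P2=2, P3=0, P4=4, P5=0, P6=0)
step 2: fire δ:  (P0=0, P1=4, P2=2, P3=0, P4=4, P5=0, P6=0) → (P0=3, P1=4, P2=2, P3=0, P4=3, P5=2, P6=0)
step 3: fire δ:  (P0=3, P1=4, P2=2, P3=0, P4=3, P5=2, P6=0) → (P0=6, P1=4, P2=2, P3=0, P4=2, P5=4, P6=0)
step 4: fire β:  (P0=6, P1=4, P2=2, P3=0, P4=2, P5=4, P6=0) → (P0=6, P1=4, P2=2, P3=0, P4=2, P5=2, P6=2)

(P0=6, P1=4, P2=2, P3=0, P4=2, P5=2, P6=2)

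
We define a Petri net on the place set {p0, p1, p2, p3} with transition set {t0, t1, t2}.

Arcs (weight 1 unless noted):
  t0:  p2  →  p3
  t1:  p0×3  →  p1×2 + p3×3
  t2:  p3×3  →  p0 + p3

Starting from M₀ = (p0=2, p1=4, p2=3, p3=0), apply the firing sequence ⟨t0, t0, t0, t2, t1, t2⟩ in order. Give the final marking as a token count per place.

(p0=1, p1=6, p2=0, p3=2)

step 1: fire t0:  (p0=2, p1=4, p2=3, p3=0) → (p0=2, p1=4, p2=2, p3=1)
step 2: fire t0:  (p0=2, p1=4, p2=2, p3=1) → (p0=2, p1=4, p2=1, p3=2)
step 3: fire t0:  (p0=2, p1=4, p2=1, p3=2) → (p0=2, p1=4, p2=0, p3=3)
step 4: fire t2:  (p0=2, p1=4, p2=0, p3=3) → (p0=3, p1=4, p2=0, p3=1)
step 5: fire t1:  (p0=3, p1=4, p2=0, p3=1) → (p0=0, p1=6, p2=0, p3=4)
step 6: fire t2:  (p0=0, p1=6, p2=0, p3=4) → (p0=1, p1=6, p2=0, p3=2)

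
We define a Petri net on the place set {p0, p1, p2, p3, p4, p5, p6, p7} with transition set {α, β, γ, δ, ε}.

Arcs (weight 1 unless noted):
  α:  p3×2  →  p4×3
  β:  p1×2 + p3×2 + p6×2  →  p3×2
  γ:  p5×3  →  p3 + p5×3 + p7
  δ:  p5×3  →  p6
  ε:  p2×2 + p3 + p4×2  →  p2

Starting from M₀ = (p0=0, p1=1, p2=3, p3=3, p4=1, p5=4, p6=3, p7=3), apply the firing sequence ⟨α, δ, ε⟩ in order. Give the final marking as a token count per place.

(p0=0, p1=1, p2=2, p3=0, p4=2, p5=1, p6=4, p7=3)

step 1: fire α:  (p0=0, p1=1, p2=3, p3=3, p4=1, p5=4, p6=3, p7=3) → (p0=0, p1=1, p2=3, p3=1, p4=4, p5=4, p6=3, p7=3)
step 2: fire δ:  (p0=0, p1=1, p2=3, p3=1, p4=4, p5=4, p6=3, p7=3) → (p0=0, p1=1, p2=3, p3=1, p4=4, p5=1, p6=4, p7=3)
step 3: fire ε:  (p0=0, p1=1, p2=3, p3=1, p4=4, p5=1, p6=4, p7=3) → (p0=0, p1=1, p2=2, p3=0, p4=2, p5=1, p6=4, p7=3)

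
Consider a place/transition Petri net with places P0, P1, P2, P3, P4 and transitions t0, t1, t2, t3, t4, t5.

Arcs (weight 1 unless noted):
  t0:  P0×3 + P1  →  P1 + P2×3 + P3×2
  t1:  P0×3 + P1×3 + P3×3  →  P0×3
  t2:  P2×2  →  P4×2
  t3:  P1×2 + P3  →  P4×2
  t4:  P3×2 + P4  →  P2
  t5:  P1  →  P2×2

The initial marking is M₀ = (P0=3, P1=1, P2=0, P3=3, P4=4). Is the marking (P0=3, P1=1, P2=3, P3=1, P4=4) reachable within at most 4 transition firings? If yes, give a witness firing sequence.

depth 0: 1 marking
depth 1: 4 markings reached so far
depth 2: 9 markings reached so far
depth 3: 14 markings reached so far
depth 4: 19 markings reached so far
target is not among the 19 markings reachable within 4 steps

NO — not reachable within 4 firings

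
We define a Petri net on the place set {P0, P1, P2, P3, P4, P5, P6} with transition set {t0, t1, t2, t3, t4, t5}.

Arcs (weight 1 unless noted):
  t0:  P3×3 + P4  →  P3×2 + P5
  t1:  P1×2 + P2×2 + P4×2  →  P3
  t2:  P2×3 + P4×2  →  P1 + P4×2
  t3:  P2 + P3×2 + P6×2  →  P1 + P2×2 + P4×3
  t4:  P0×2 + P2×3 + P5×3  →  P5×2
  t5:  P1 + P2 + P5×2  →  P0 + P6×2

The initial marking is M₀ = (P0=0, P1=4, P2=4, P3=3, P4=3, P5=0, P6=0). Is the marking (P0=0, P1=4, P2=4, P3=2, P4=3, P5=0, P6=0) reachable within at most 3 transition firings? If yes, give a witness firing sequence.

depth 0: 1 marking
depth 1: 4 markings reached so far
depth 2: 6 markings reached so far
depth 3: 6 markings reached so far
(frontier empty at depth 3; search complete)
target is not among the 6 markings reachable within 3 steps

NO — not reachable within 3 firings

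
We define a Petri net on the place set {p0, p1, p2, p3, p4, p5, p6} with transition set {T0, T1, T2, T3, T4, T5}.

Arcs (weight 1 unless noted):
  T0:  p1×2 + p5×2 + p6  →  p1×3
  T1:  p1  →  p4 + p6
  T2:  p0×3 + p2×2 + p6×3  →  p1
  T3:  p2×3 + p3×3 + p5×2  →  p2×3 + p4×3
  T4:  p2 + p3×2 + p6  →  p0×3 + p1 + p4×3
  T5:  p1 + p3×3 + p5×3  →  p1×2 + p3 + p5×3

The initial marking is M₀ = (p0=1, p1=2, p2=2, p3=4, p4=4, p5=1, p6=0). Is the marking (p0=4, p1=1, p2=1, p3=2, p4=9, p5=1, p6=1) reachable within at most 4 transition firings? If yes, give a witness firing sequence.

YES — reachable via ⟨T1, T1, T4⟩ (3 firings)

step 1: fire T1:  (p0=1, p1=2, p2=2, p3=4, p4=4, p5=1, p6=0) → (p0=1, p1=1, p2=2, p3=4, p4=5, p5=1, p6=1)
step 2: fire T1:  (p0=1, p1=1, p2=2, p3=4, p4=5, p5=1, p6=1) → (p0=1, p1=0, p2=2, p3=4, p4=6, p5=1, p6=2)
step 3: fire T4:  (p0=1, p1=0, p2=2, p3=4, p4=6, p5=1, p6=2) → (p0=4, p1=1, p2=1, p3=2, p4=9, p5=1, p6=1)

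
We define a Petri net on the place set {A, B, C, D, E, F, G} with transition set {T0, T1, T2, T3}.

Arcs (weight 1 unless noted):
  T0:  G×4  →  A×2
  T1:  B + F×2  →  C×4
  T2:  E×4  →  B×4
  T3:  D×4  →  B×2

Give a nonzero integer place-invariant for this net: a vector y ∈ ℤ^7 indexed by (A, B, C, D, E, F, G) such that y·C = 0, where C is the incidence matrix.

Incidence matrix C (rows=places, cols=transitions):
       T0   T1   T2   T3
    A   2    0    0    0
    B   0   -1    4    2
    C   0    4    0    0
    D   0    0    0   -4
    E   0    0   -4    0
    F   0   -2    0    0
    G  -4    0    0    0

Candidate y = [0, 4, 1, 2, 4, 0, 0]; check y·C column-wise:
  col T0: 0·2 + 4·0 + 1·0 + 2·0 + 4·0 + 0·-4 = 0
  col T1: 4·-1 + 1·4 + 2·0 + 4·0 + 0·-2 = 0
  col T2: 4·4 + 1·0 + 2·0 + 4·-4 = 0
  col T3: 4·2 + 1·0 + 2·-4 + 4·0 = 0

y = (A:0, B:4, C:1, D:2, E:4, F:0, G:0)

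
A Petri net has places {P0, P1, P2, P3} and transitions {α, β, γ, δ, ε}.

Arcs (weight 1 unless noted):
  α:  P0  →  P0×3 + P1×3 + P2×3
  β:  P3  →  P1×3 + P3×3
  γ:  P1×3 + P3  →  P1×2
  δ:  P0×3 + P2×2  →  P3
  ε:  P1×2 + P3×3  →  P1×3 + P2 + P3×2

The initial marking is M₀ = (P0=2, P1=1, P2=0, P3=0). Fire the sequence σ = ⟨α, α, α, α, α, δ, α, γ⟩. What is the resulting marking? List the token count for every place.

(P0=11, P1=18, P2=16, P3=0)

step 1: fire α:  (P0=2, P1=1, P2=0, P3=0) → (P0=4, P1=4, P2=3, P3=0)
step 2: fire α:  (P0=4, P1=4, P2=3, P3=0) → (P0=6, P1=7, P2=6, P3=0)
step 3: fire α:  (P0=6, P1=7, P2=6, P3=0) → (P0=8, P1=10, P2=9, P3=0)
step 4: fire α:  (P0=8, P1=10, P2=9, P3=0) → (P0=10, P1=13, P2=12, P3=0)
step 5: fire α:  (P0=10, P1=13, P2=12, P3=0) → (P0=12, P1=16, P2=15, P3=0)
step 6: fire δ:  (P0=12, P1=16, P2=15, P3=0) → (P0=9, P1=16, P2=13, P3=1)
step 7: fire α:  (P0=9, P1=16, P2=13, P3=1) → (P0=11, P1=19, P2=16, P3=1)
step 8: fire γ:  (P0=11, P1=19, P2=16, P3=1) → (P0=11, P1=18, P2=16, P3=0)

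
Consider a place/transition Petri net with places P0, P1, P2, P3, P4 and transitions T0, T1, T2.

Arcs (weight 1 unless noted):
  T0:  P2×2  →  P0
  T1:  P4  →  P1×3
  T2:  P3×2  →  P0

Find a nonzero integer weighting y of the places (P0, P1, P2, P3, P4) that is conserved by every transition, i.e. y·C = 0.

Incidence matrix C (rows=places, cols=transitions):
       T0   T1   T2
   P0   1    0    1
   P1   0    3    0
   P2  -2    0    0
   P3   0    0   -2
   P4   0   -1    0

Candidate y = [2, 0, 1, 1, 0]; check y·C column-wise:
  col T0: 2·1 + 1·-2 + 1·0 = 0
  col T1: 2·0 + 0·3 + 1·0 + 1·0 + 0·-1 = 0
  col T2: 2·1 + 1·0 + 1·-2 = 0

y = (P0:2, P1:0, P2:1, P3:1, P4:0)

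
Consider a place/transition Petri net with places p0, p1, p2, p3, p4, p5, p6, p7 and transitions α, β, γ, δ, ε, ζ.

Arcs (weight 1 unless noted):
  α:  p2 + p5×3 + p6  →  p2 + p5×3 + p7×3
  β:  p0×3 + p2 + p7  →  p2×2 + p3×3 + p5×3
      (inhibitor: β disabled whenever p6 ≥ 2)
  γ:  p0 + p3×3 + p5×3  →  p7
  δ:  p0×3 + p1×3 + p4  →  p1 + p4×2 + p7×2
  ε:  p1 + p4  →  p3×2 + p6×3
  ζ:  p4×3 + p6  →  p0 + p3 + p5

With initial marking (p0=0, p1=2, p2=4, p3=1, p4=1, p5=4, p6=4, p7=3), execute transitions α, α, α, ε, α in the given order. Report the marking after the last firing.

(p0=0, p1=1, p2=4, p3=3, p4=0, p5=4, p6=3, p7=15)

step 1: fire α:  (p0=0, p1=2, p2=4, p3=1, p4=1, p5=4, p6=4, p7=3) → (p0=0, p1=2, p2=4, p3=1, p4=1, p5=4, p6=3, p7=6)
step 2: fire α:  (p0=0, p1=2, p2=4, p3=1, p4=1, p5=4, p6=3, p7=6) → (p0=0, p1=2, p2=4, p3=1, p4=1, p5=4, p6=2, p7=9)
step 3: fire α:  (p0=0, p1=2, p2=4, p3=1, p4=1, p5=4, p6=2, p7=9) → (p0=0, p1=2, p2=4, p3=1, p4=1, p5=4, p6=1, p7=12)
step 4: fire ε:  (p0=0, p1=2, p2=4, p3=1, p4=1, p5=4, p6=1, p7=12) → (p0=0, p1=1, p2=4, p3=3, p4=0, p5=4, p6=4, p7=12)
step 5: fire α:  (p0=0, p1=1, p2=4, p3=3, p4=0, p5=4, p6=4, p7=12) → (p0=0, p1=1, p2=4, p3=3, p4=0, p5=4, p6=3, p7=15)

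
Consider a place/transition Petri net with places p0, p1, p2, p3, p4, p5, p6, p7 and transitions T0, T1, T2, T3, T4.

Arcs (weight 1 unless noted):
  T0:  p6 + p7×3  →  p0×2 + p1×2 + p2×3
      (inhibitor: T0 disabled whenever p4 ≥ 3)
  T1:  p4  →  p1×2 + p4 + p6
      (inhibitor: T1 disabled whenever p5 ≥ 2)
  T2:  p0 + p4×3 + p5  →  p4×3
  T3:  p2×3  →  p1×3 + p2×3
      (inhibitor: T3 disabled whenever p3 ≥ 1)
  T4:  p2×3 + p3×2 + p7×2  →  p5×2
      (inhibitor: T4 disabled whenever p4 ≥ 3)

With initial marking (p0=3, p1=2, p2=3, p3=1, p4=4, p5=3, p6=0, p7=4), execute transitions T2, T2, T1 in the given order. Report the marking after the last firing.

step 1: fire T2:  (p0=3, p1=2, p2=3, p3=1, p4=4, p5=3, p6=0, p7=4) → (p0=2, p1=2, p2=3, p3=1, p4=4, p5=2, p6=0, p7=4)
step 2: fire T2:  (p0=2, p1=2, p2=3, p3=1, p4=4, p5=2, p6=0, p7=4) → (p0=1, p1=2, p2=3, p3=1, p4=4, p5=1, p6=0, p7=4)
step 3: fire T1:  (p0=1, p1=2, p2=3, p3=1, p4=4, p5=1, p6=0, p7=4) → (p0=1, p1=4, p2=3, p3=1, p4=4, p5=1, p6=1, p7=4)

(p0=1, p1=4, p2=3, p3=1, p4=4, p5=1, p6=1, p7=4)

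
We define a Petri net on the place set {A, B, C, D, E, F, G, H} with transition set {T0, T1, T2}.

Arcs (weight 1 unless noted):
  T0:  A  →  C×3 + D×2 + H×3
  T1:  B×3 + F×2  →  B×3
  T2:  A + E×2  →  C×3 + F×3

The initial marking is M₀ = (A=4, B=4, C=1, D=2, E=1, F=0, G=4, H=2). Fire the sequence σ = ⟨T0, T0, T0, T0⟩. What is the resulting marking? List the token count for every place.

(A=0, B=4, C=13, D=10, E=1, F=0, G=4, H=14)

step 1: fire T0:  (A=4, B=4, C=1, D=2, E=1, F=0, G=4, H=2) → (A=3, B=4, C=4, D=4, E=1, F=0, G=4, H=5)
step 2: fire T0:  (A=3, B=4, C=4, D=4, E=1, F=0, G=4, H=5) → (A=2, B=4, C=7, D=6, E=1, F=0, G=4, H=8)
step 3: fire T0:  (A=2, B=4, C=7, D=6, E=1, F=0, G=4, H=8) → (A=1, B=4, C=10, D=8, E=1, F=0, G=4, H=11)
step 4: fire T0:  (A=1, B=4, C=10, D=8, E=1, F=0, G=4, H=11) → (A=0, B=4, C=13, D=10, E=1, F=0, G=4, H=14)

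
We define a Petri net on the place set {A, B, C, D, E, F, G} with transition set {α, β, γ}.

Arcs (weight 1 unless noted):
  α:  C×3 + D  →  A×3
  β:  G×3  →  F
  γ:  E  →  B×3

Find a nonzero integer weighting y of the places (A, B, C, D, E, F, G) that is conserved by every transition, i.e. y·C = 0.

y = (A:1, B:0, C:1, D:0, E:0, F:0, G:0)

Incidence matrix C (rows=places, cols=transitions):
        α    β    γ
    A   3    0    0
    B   0    0    3
    C  -3    0    0
    D  -1    0    0
    E   0    0   -1
    F   0    1    0
    G   0   -3    0

Candidate y = [1, 0, 1, 0, 0, 0, 0]; check y·C column-wise:
  col α: 1·3 + 1·-3 + 0·-1 = 0
  col β: 1·0 + 1·0 + 0·1 + 0·-3 = 0
  col γ: 1·0 + 0·3 + 1·0 + 0·-1 = 0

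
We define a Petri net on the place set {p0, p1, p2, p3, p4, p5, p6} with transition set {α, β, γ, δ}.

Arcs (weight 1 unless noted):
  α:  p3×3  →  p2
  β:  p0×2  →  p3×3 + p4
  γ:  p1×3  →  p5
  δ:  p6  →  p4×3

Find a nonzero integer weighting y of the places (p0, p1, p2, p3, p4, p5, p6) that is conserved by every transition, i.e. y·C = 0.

y = (p0:3, p1:0, p2:6, p3:2, p4:0, p5:0, p6:0)

Incidence matrix C (rows=places, cols=transitions):
        α    β    γ    δ
   p0   0   -2    0    0
   p1   0    0   -3    0
   p2   1    0    0    0
   p3  -3    3    0    0
   p4   0    1    0    3
   p5   0    0    1    0
   p6   0    0    0   -1

Candidate y = [3, 0, 6, 2, 0, 0, 0]; check y·C column-wise:
  col α: 3·0 + 6·1 + 2·-3 = 0
  col β: 3·-2 + 6·0 + 2·3 + 0·1 = 0
  col γ: 3·0 + 0·-3 + 6·0 + 2·0 + 0·1 = 0
  col δ: 3·0 + 6·0 + 2·0 + 0·3 + 0·-1 = 0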